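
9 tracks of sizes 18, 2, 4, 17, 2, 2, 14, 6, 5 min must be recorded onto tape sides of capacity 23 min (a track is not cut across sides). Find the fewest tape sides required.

Total = 18 + 17 + 14 + 6 + 5 + 4 + 2 + 2 + 2 = 70 min.
Lower bound: ⌈70/23⌉ = 4 tape sides.
A packing using 4 tape sides:
  side 1: 18 + 5 = 23
  side 2: 17 + 6 = 23
  side 3: 14 + 4 + 2 + 2 = 22
  side 4: 2 = 2
This matches the lower bound, so 4 is optimal.

4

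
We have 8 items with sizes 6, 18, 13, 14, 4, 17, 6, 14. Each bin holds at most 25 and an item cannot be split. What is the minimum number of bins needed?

Total = 18 + 17 + 14 + 14 + 13 + 6 + 6 + 4 = 92.
Lower bound: ⌈92/25⌉ = 4 bins.
Also, 5 items each exceed 25/2, and no two of those can share a bin, so at least 5 bins are needed.
A packing using 5 bins:
  bin 1: 18 + 6 = 24
  bin 2: 17 + 6 = 23
  bin 3: 14 + 4 = 18
  bin 4: 14 = 14
  bin 5: 13 = 13
This matches the lower bound, so 5 is optimal.

5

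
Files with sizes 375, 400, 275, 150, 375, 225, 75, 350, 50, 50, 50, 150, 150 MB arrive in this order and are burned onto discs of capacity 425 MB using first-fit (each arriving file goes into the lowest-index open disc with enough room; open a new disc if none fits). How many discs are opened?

7

  375 → disc 1 (new)  [load 375/425]
  400 → disc 2 (new)  [load 400/425]
  275 → disc 3 (new)  [load 275/425]
  150 → disc 3  [load 425/425]
  375 → disc 4 (new)  [load 375/425]
  225 → disc 5 (new)  [load 225/425]
  75 → disc 5  [load 300/425]
  350 → disc 6 (new)  [load 350/425]
  50 → disc 1  [load 425/425]
  50 → disc 4  [load 425/425]
  50 → disc 5  [load 350/425]
  150 → disc 7 (new)  [load 150/425]
  150 → disc 7  [load 300/425]
7 discs opened.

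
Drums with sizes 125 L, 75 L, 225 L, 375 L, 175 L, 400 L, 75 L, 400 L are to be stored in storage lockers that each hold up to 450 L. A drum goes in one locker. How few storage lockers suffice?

5

Total = 400 + 400 + 375 + 225 + 175 + 125 + 75 + 75 = 1850 L.
Lower bound: ⌈1850/450⌉ = 5 storage lockers.
A packing using 5 storage lockers:
  locker 1: 400 = 400
  locker 2: 400 = 400
  locker 3: 375 + 75 = 450
  locker 4: 225 + 175 = 400
  locker 5: 125 + 75 = 200
This matches the lower bound, so 5 is optimal.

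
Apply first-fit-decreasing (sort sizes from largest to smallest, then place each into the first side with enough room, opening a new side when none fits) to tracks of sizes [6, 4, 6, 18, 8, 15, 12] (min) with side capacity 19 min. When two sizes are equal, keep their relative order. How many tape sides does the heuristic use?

Sorted descending: 18, 15, 12, 8, 6, 6, 4.
  18 → side 1 (new)  [load 18/19]
  15 → side 2 (new)  [load 15/19]
  12 → side 3 (new)  [load 12/19]
  8 → side 4 (new)  [load 8/19]
  6 → side 3  [load 18/19]
  6 → side 4  [load 14/19]
  4 → side 2  [load 19/19]
4 tape sides opened.

4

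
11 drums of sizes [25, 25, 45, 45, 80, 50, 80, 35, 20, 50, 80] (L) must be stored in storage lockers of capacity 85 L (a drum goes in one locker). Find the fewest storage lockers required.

Total = 80 + 80 + 80 + 50 + 50 + 45 + 45 + 35 + 25 + 25 + 20 = 535 L.
Lower bound: ⌈535/85⌉ = 7 storage lockers.
A packing using 7 storage lockers:
  locker 1: 80 = 80
  locker 2: 80 = 80
  locker 3: 80 = 80
  locker 4: 50 + 35 = 85
  locker 5: 50 + 25 = 75
  locker 6: 45 + 25 = 70
  locker 7: 45 + 20 = 65
This matches the lower bound, so 7 is optimal.

7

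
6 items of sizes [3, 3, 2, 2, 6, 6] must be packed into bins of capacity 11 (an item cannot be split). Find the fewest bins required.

Total = 6 + 6 + 3 + 3 + 2 + 2 = 22.
Lower bound: ⌈22/11⌉ = 2 bins.
A packing using 2 bins:
  bin 1: 6 + 3 + 2 = 11
  bin 2: 6 + 3 + 2 = 11
This matches the lower bound, so 2 is optimal.

2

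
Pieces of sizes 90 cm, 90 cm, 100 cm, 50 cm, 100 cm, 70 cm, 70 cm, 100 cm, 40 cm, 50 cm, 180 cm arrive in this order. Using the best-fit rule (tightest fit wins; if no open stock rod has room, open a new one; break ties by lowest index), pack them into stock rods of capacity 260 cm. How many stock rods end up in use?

4

  90 → stock rod 1 (new)  [load 90/260]
  90 → stock rod 1  [load 180/260]
  100 → stock rod 2 (new)  [load 100/260]
  50 → stock rod 1  [load 230/260]
  100 → stock rod 2  [load 200/260]
  70 → stock rod 3 (new)  [load 70/260]
  70 → stock rod 3  [load 140/260]
  100 → stock rod 3  [load 240/260]
  40 → stock rod 2  [load 240/260]
  50 → stock rod 4 (new)  [load 50/260]
  180 → stock rod 4  [load 230/260]
4 stock rods opened.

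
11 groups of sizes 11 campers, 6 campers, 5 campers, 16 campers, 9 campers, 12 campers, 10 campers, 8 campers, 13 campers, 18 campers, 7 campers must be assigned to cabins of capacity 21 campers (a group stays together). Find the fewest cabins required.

6

Total = 18 + 16 + 13 + 12 + 11 + 10 + 9 + 8 + 7 + 6 + 5 = 115 campers.
Lower bound: ⌈115/21⌉ = 6 cabins.
A packing using 6 cabins:
  cabin 1: 18 = 18
  cabin 2: 16 + 5 = 21
  cabin 3: 13 + 8 = 21
  cabin 4: 12 + 9 = 21
  cabin 5: 11 + 10 = 21
  cabin 6: 7 + 6 = 13
This matches the lower bound, so 6 is optimal.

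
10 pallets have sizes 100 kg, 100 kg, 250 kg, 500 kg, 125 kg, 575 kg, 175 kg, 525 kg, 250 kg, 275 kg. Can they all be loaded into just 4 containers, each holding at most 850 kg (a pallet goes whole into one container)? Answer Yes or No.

Yes

A valid assignment using 4 containers:
  container 1: 575 + 275 = 850
  container 2: 525 + 250 = 775
  container 3: 500 + 250 + 100 = 850
  container 4: 175 + 125 + 100 = 400
Every load is within 850 kg, so 4 containers suffice.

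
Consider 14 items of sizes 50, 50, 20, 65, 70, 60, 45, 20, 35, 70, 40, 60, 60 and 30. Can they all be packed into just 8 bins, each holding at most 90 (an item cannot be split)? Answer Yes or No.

Total = 675; ⌈675/90⌉ = 8.
The bound of 8 does not rule out 8, but exhaustive search shows no assignment into 8 bins of capacity 90 exists — the minimum is 9.

No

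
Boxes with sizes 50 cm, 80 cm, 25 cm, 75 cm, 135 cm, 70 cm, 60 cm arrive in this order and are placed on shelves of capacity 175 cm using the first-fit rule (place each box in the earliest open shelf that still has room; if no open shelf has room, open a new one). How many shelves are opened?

  50 → shelf 1 (new)  [load 50/175]
  80 → shelf 1  [load 130/175]
  25 → shelf 1  [load 155/175]
  75 → shelf 2 (new)  [load 75/175]
  135 → shelf 3 (new)  [load 135/175]
  70 → shelf 2  [load 145/175]
  60 → shelf 4 (new)  [load 60/175]
4 shelves opened.

4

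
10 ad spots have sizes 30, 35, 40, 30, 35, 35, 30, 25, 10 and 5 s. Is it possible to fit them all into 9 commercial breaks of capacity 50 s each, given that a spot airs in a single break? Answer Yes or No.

A valid assignment using 8 commercial breaks:
  break 1: 40 + 10 = 50
  break 2: 35 + 5 = 40
  break 3: 35 = 35
  break 4: 35 = 35
  break 5: 30 = 30
  break 6: 30 = 30
  break 7: 30 = 30
  break 8: 25 = 25
That uses only 8 ≤ 9, so 9 commercial breaks are enough.

Yes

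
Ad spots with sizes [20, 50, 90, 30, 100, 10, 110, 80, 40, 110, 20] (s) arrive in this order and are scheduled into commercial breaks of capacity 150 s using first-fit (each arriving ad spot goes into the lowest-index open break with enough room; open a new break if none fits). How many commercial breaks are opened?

6

  20 → break 1 (new)  [load 20/150]
  50 → break 1  [load 70/150]
  90 → break 2 (new)  [load 90/150]
  30 → break 1  [load 100/150]
  100 → break 3 (new)  [load 100/150]
  10 → break 1  [load 110/150]
  110 → break 4 (new)  [load 110/150]
  80 → break 5 (new)  [load 80/150]
  40 → break 1  [load 150/150]
  110 → break 6 (new)  [load 110/150]
  20 → break 2  [load 110/150]
6 commercial breaks opened.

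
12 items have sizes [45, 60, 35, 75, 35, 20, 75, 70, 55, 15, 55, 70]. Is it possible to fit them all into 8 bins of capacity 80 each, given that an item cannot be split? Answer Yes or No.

No

Total = 610; ⌈610/80⌉ = 8.
The bound of 8 does not rule out 8, but exhaustive search shows no assignment into 8 bins of capacity 80 exists — the minimum is 9.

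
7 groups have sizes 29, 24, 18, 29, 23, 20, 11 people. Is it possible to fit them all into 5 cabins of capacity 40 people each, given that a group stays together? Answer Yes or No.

A valid assignment using 5 cabins:
  cabin 1: 29 + 11 = 40
  cabin 2: 29 = 29
  cabin 3: 24 = 24
  cabin 4: 23 = 23
  cabin 5: 20 + 18 = 38
Every load is within 40 people, so 5 cabins suffice.

Yes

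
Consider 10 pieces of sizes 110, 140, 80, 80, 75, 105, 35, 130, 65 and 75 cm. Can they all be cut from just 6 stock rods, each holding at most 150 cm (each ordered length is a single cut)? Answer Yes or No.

Total = 895 cm; ⌈895/150⌉ = 6.
The bound of 6 does not rule out 6, but exhaustive search shows no assignment into 6 stock rods of capacity 150 cm exists — the minimum is 7.

No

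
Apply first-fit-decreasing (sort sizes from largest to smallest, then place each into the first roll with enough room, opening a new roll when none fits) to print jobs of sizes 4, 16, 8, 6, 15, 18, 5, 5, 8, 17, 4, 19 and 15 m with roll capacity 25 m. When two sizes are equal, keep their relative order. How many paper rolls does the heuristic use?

Sorted descending: 19, 18, 17, 16, 15, 15, 8, 8, 6, 5, 5, 4, 4.
  19 → roll 1 (new)  [load 19/25]
  18 → roll 2 (new)  [load 18/25]
  17 → roll 3 (new)  [load 17/25]
  16 → roll 4 (new)  [load 16/25]
  15 → roll 5 (new)  [load 15/25]
  15 → roll 6 (new)  [load 15/25]
  8 → roll 3  [load 25/25]
  8 → roll 4  [load 24/25]
  6 → roll 1  [load 25/25]
  5 → roll 2  [load 23/25]
  5 → roll 5  [load 20/25]
  4 → roll 5  [load 24/25]
  4 → roll 6  [load 19/25]
6 paper rolls opened.

6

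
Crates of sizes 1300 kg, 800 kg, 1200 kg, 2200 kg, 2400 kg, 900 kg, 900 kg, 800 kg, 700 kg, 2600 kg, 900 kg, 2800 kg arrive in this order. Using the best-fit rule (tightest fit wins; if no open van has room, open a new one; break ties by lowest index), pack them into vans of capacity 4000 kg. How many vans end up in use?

5

  1300 → van 1 (new)  [load 1300/4000]
  800 → van 1  [load 2100/4000]
  1200 → van 1  [load 3300/4000]
  2200 → van 2 (new)  [load 2200/4000]
  2400 → van 3 (new)  [load 2400/4000]
  900 → van 3  [load 3300/4000]
  900 → van 2  [load 3100/4000]
  800 → van 2  [load 3900/4000]
  700 → van 1  [load 4000/4000]
  2600 → van 4 (new)  [load 2600/4000]
  900 → van 4  [load 3500/4000]
  2800 → van 5 (new)  [load 2800/4000]
5 vans opened.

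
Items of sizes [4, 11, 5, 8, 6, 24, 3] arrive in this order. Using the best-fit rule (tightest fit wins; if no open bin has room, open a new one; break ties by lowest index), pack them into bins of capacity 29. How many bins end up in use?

3

  4 → bin 1 (new)  [load 4/29]
  11 → bin 1  [load 15/29]
  5 → bin 1  [load 20/29]
  8 → bin 1  [load 28/29]
  6 → bin 2 (new)  [load 6/29]
  24 → bin 3 (new)  [load 24/29]
  3 → bin 3  [load 27/29]
3 bins opened.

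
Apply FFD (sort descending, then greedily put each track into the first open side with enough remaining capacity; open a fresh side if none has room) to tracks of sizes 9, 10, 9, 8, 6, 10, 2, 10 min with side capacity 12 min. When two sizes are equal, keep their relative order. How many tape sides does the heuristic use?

Sorted descending: 10, 10, 10, 9, 9, 8, 6, 2.
  10 → side 1 (new)  [load 10/12]
  10 → side 2 (new)  [load 10/12]
  10 → side 3 (new)  [load 10/12]
  9 → side 4 (new)  [load 9/12]
  9 → side 5 (new)  [load 9/12]
  8 → side 6 (new)  [load 8/12]
  6 → side 7 (new)  [load 6/12]
  2 → side 1  [load 12/12]
7 tape sides opened.

7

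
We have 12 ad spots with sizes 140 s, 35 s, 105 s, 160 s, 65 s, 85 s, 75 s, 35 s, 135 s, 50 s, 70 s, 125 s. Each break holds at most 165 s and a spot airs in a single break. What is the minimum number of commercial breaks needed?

Total = 160 + 140 + 135 + 125 + 105 + 85 + 75 + 70 + 65 + 50 + 35 + 35 = 1080 s.
Lower bound: ⌈1080/165⌉ = 7 commercial breaks.
A packing using 8 commercial breaks:
  break 1: 160 = 160
  break 2: 140 = 140
  break 3: 135 = 135
  break 4: 125 + 35 = 160
  break 5: 105 + 50 = 155
  break 6: 85 + 75 = 160
  break 7: 70 + 65 = 135
  break 8: 35 = 35
No arrangement into 7 commercial breaks stays within capacity, so 8 is optimal.

8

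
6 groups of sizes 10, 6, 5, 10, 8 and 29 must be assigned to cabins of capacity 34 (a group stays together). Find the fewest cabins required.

2

Total = 29 + 10 + 10 + 8 + 6 + 5 = 68.
Lower bound: ⌈68/34⌉ = 2 cabins.
A packing using 2 cabins:
  cabin 1: 29 + 5 = 34
  cabin 2: 10 + 10 + 8 + 6 = 34
This matches the lower bound, so 2 is optimal.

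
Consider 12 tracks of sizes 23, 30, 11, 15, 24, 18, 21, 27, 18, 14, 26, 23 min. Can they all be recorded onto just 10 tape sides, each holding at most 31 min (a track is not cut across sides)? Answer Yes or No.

Yes

A valid assignment using 10 tape sides:
  side 1: 30 = 30
  side 2: 27 = 27
  side 3: 26 = 26
  side 4: 24 = 24
  side 5: 23 = 23
  side 6: 23 = 23
  side 7: 21 = 21
  side 8: 18 + 11 = 29
  side 9: 18 = 18
  side 10: 15 + 14 = 29
Every load is within 31 min, so 10 tape sides suffice.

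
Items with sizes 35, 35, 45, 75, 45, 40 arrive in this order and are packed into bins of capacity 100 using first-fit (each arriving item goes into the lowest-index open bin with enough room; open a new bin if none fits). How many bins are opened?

  35 → bin 1 (new)  [load 35/100]
  35 → bin 1  [load 70/100]
  45 → bin 2 (new)  [load 45/100]
  75 → bin 3 (new)  [load 75/100]
  45 → bin 2  [load 90/100]
  40 → bin 4 (new)  [load 40/100]
4 bins opened.

4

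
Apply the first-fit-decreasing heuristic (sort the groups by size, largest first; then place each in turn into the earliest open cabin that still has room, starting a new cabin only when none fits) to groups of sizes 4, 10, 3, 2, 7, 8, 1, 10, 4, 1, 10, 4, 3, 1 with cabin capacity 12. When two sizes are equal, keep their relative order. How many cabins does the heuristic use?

6

Sorted descending: 10, 10, 10, 8, 7, 4, 4, 4, 3, 3, 2, 1, 1, 1.
  10 → cabin 1 (new)  [load 10/12]
  10 → cabin 2 (new)  [load 10/12]
  10 → cabin 3 (new)  [load 10/12]
  8 → cabin 4 (new)  [load 8/12]
  7 → cabin 5 (new)  [load 7/12]
  4 → cabin 4  [load 12/12]
  4 → cabin 5  [load 11/12]
  4 → cabin 6 (new)  [load 4/12]
  3 → cabin 6  [load 7/12]
  3 → cabin 6  [load 10/12]
  2 → cabin 1  [load 12/12]
  1 → cabin 2  [load 11/12]
  1 → cabin 2  [load 12/12]
  1 → cabin 3  [load 11/12]
6 cabins opened.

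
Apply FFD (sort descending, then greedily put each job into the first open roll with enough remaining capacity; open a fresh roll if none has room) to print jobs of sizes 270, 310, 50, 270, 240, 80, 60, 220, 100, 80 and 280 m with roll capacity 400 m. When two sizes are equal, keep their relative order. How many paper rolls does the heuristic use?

6

Sorted descending: 310, 280, 270, 270, 240, 220, 100, 80, 80, 60, 50.
  310 → roll 1 (new)  [load 310/400]
  280 → roll 2 (new)  [load 280/400]
  270 → roll 3 (new)  [load 270/400]
  270 → roll 4 (new)  [load 270/400]
  240 → roll 5 (new)  [load 240/400]
  220 → roll 6 (new)  [load 220/400]
  100 → roll 2  [load 380/400]
  80 → roll 1  [load 390/400]
  80 → roll 3  [load 350/400]
  60 → roll 4  [load 330/400]
  50 → roll 3  [load 400/400]
6 paper rolls opened.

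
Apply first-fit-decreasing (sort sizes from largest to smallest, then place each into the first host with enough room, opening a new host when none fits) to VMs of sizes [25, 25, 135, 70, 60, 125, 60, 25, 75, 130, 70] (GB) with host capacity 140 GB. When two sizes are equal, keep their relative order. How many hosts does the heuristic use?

6

Sorted descending: 135, 130, 125, 75, 70, 70, 60, 60, 25, 25, 25.
  135 → host 1 (new)  [load 135/140]
  130 → host 2 (new)  [load 130/140]
  125 → host 3 (new)  [load 125/140]
  75 → host 4 (new)  [load 75/140]
  70 → host 5 (new)  [load 70/140]
  70 → host 5  [load 140/140]
  60 → host 4  [load 135/140]
  60 → host 6 (new)  [load 60/140]
  25 → host 6  [load 85/140]
  25 → host 6  [load 110/140]
  25 → host 6  [load 135/140]
6 hosts opened.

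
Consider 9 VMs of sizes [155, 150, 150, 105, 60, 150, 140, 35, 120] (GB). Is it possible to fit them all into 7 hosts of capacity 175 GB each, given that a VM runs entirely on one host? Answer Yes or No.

Yes

A valid assignment using 7 hosts:
  host 1: 155 = 155
  host 2: 150 = 150
  host 3: 150 = 150
  host 4: 150 = 150
  host 5: 140 + 35 = 175
  host 6: 120 = 120
  host 7: 105 + 60 = 165
Every load is within 175 GB, so 7 hosts suffice.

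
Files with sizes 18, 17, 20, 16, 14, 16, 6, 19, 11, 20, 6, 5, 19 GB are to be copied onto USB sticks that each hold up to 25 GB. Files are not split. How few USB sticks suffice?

Total = 20 + 20 + 19 + 19 + 18 + 17 + 16 + 16 + 14 + 11 + 6 + 6 + 5 = 187 GB.
Lower bound: ⌈187/25⌉ = 8 USB sticks.
Also, 9 files each exceed 25/2 GB, and no two of those can share a USB stick, so at least 9 USB sticks are needed.
A packing using 9 USB sticks:
  USB stick 1: 20 + 5 = 25
  USB stick 2: 20 = 20
  USB stick 3: 19 + 6 = 25
  USB stick 4: 19 + 6 = 25
  USB stick 5: 18 = 18
  USB stick 6: 17 = 17
  USB stick 7: 16 = 16
  USB stick 8: 16 = 16
  USB stick 9: 14 + 11 = 25
This matches the lower bound, so 9 is optimal.

9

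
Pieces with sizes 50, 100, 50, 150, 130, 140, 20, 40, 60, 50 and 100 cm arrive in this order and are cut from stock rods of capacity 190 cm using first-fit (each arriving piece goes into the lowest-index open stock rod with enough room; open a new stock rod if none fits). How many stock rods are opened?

5

  50 → stock rod 1 (new)  [load 50/190]
  100 → stock rod 1  [load 150/190]
  50 → stock rod 2 (new)  [load 50/190]
  150 → stock rod 3 (new)  [load 150/190]
  130 → stock rod 2  [load 180/190]
  140 → stock rod 4 (new)  [load 140/190]
  20 → stock rod 1  [load 170/190]
  40 → stock rod 3  [load 190/190]
  60 → stock rod 5 (new)  [load 60/190]
  50 → stock rod 4  [load 190/190]
  100 → stock rod 5  [load 160/190]
5 stock rods opened.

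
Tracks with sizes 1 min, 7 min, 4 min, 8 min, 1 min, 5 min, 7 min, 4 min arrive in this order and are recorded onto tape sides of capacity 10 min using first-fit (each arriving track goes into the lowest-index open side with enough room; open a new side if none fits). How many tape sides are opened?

  1 → side 1 (new)  [load 1/10]
  7 → side 1  [load 8/10]
  4 → side 2 (new)  [load 4/10]
  8 → side 3 (new)  [load 8/10]
  1 → side 1  [load 9/10]
  5 → side 2  [load 9/10]
  7 → side 4 (new)  [load 7/10]
  4 → side 5 (new)  [load 4/10]
5 tape sides opened.

5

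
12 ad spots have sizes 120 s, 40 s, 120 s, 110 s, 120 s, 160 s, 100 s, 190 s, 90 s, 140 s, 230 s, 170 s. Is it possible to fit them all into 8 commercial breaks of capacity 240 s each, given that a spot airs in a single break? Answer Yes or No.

A valid assignment using 8 commercial breaks:
  break 1: 230 = 230
  break 2: 190 + 40 = 230
  break 3: 170 = 170
  break 4: 160 = 160
  break 5: 140 + 100 = 240
  break 6: 120 + 120 = 240
  break 7: 120 + 110 = 230
  break 8: 90 = 90
Every load is within 240 s, so 8 commercial breaks suffice.

Yes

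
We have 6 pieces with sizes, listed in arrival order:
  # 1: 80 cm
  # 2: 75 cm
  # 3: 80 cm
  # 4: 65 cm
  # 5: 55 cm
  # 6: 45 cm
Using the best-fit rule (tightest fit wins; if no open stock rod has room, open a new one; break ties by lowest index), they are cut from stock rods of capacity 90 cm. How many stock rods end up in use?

  80 → stock rod 1 (new)  [load 80/90]
  75 → stock rod 2 (new)  [load 75/90]
  80 → stock rod 3 (new)  [load 80/90]
  65 → stock rod 4 (new)  [load 65/90]
  55 → stock rod 5 (new)  [load 55/90]
  45 → stock rod 6 (new)  [load 45/90]
6 stock rods opened.

6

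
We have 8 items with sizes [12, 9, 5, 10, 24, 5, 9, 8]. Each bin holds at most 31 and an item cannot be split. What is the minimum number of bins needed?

3

Total = 24 + 12 + 10 + 9 + 9 + 8 + 5 + 5 = 82.
Lower bound: ⌈82/31⌉ = 3 bins.
A packing using 3 bins:
  bin 1: 24 + 5 = 29
  bin 2: 12 + 10 + 9 = 31
  bin 3: 9 + 8 + 5 = 22
This matches the lower bound, so 3 is optimal.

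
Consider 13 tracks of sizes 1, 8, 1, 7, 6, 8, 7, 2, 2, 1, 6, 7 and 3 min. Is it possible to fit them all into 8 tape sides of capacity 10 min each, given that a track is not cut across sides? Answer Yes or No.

Yes

A valid assignment using 7 tape sides:
  side 1: 8 + 2 = 10
  side 2: 8 + 2 = 10
  side 3: 7 + 3 = 10
  side 4: 7 + 1 + 1 + 1 = 10
  side 5: 7 = 7
  side 6: 6 = 6
  side 7: 6 = 6
That uses only 7 ≤ 8, so 8 tape sides are enough.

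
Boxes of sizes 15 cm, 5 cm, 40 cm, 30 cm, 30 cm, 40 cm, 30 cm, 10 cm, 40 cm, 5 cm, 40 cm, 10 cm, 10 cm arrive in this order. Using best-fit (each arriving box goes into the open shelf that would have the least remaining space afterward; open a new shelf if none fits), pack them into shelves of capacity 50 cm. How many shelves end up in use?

7

  15 → shelf 1 (new)  [load 15/50]
  5 → shelf 1  [load 20/50]
  40 → shelf 2 (new)  [load 40/50]
  30 → shelf 1  [load 50/50]
  30 → shelf 3 (new)  [load 30/50]
  40 → shelf 4 (new)  [load 40/50]
  30 → shelf 5 (new)  [load 30/50]
  10 → shelf 2  [load 50/50]
  40 → shelf 6 (new)  [load 40/50]
  5 → shelf 4  [load 45/50]
  40 → shelf 7 (new)  [load 40/50]
  10 → shelf 6  [load 50/50]
  10 → shelf 7  [load 50/50]
7 shelves opened.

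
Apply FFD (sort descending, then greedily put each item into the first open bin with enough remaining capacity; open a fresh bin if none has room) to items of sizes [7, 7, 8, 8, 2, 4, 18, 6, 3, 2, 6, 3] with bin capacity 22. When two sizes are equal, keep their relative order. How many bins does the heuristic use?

4

Sorted descending: 18, 8, 8, 7, 7, 6, 6, 4, 3, 3, 2, 2.
  18 → bin 1 (new)  [load 18/22]
  8 → bin 2 (new)  [load 8/22]
  8 → bin 2  [load 16/22]
  7 → bin 3 (new)  [load 7/22]
  7 → bin 3  [load 14/22]
  6 → bin 2  [load 22/22]
  6 → bin 3  [load 20/22]
  4 → bin 1  [load 22/22]
  3 → bin 4 (new)  [load 3/22]
  3 → bin 4  [load 6/22]
  2 → bin 3  [load 22/22]
  2 → bin 4  [load 8/22]
4 bins opened.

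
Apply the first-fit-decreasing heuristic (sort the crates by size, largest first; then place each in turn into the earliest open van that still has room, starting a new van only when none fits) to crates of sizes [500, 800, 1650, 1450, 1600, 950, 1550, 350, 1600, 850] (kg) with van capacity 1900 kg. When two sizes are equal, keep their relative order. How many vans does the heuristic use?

7

Sorted descending: 1650, 1600, 1600, 1550, 1450, 950, 850, 800, 500, 350.
  1650 → van 1 (new)  [load 1650/1900]
  1600 → van 2 (new)  [load 1600/1900]
  1600 → van 3 (new)  [load 1600/1900]
  1550 → van 4 (new)  [load 1550/1900]
  1450 → van 5 (new)  [load 1450/1900]
  950 → van 6 (new)  [load 950/1900]
  850 → van 6  [load 1800/1900]
  800 → van 7 (new)  [load 800/1900]
  500 → van 7  [load 1300/1900]
  350 → van 4  [load 1900/1900]
7 vans opened.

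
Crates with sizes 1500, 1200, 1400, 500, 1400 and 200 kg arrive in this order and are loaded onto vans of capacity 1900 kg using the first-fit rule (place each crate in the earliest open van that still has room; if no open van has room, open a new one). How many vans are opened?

4

  1500 → van 1 (new)  [load 1500/1900]
  1200 → van 2 (new)  [load 1200/1900]
  1400 → van 3 (new)  [load 1400/1900]
  500 → van 2  [load 1700/1900]
  1400 → van 4 (new)  [load 1400/1900]
  200 → van 1  [load 1700/1900]
4 vans opened.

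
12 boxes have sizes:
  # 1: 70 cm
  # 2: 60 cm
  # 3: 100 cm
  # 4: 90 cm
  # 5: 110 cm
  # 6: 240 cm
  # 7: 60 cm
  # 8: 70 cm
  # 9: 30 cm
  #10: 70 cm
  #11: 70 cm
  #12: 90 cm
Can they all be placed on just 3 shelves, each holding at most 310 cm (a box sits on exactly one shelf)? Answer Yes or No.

Total = 1060 cm; ⌈1060/310⌉ = 4.
At least 4 shelves are required, but only 3 are allowed.

No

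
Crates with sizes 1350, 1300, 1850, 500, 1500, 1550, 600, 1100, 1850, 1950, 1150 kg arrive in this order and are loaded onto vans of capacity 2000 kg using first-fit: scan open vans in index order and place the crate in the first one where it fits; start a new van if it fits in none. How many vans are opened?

  1350 → van 1 (new)  [load 1350/2000]
  1300 → van 2 (new)  [load 1300/2000]
  1850 → van 3 (new)  [load 1850/2000]
  500 → van 1  [load 1850/2000]
  1500 → van 4 (new)  [load 1500/2000]
  1550 → van 5 (new)  [load 1550/2000]
  600 → van 2  [load 1900/2000]
  1100 → van 6 (new)  [load 1100/2000]
  1850 → van 7 (new)  [load 1850/2000]
  1950 → van 8 (new)  [load 1950/2000]
  1150 → van 9 (new)  [load 1150/2000]
9 vans opened.

9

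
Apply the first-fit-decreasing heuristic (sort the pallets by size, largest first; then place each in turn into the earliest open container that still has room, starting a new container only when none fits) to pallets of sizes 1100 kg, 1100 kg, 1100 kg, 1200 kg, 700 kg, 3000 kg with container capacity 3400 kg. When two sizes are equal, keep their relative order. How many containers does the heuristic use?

3

Sorted descending: 3000, 1200, 1100, 1100, 1100, 700.
  3000 → container 1 (new)  [load 3000/3400]
  1200 → container 2 (new)  [load 1200/3400]
  1100 → container 2  [load 2300/3400]
  1100 → container 2  [load 3400/3400]
  1100 → container 3 (new)  [load 1100/3400]
  700 → container 3  [load 1800/3400]
3 containers opened.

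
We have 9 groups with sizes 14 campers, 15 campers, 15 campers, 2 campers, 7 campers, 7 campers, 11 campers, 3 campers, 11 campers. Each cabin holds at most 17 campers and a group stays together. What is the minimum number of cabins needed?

Total = 15 + 15 + 14 + 11 + 11 + 7 + 7 + 3 + 2 = 85 campers.
Lower bound: ⌈85/17⌉ = 5 cabins.
A packing using 6 cabins:
  cabin 1: 15 + 2 = 17
  cabin 2: 15 = 15
  cabin 3: 14 + 3 = 17
  cabin 4: 11 = 11
  cabin 5: 11 = 11
  cabin 6: 7 + 7 = 14
No arrangement into 5 cabins stays within capacity, so 6 is optimal.

6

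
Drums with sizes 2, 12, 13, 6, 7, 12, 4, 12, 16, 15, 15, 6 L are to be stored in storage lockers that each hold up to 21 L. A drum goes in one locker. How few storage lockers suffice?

7

Total = 16 + 15 + 15 + 13 + 12 + 12 + 12 + 7 + 6 + 6 + 4 + 2 = 120 L.
Lower bound: ⌈120/21⌉ = 6 storage lockers.
Also, 7 drums each exceed 21/2 L, and no two of those can share a locker, so at least 7 storage lockers are needed.
A packing using 7 storage lockers:
  locker 1: 16 + 4 = 20
  locker 2: 15 + 6 = 21
  locker 3: 15 + 6 = 21
  locker 4: 13 + 7 = 20
  locker 5: 12 + 2 = 14
  locker 6: 12 = 12
  locker 7: 12 = 12
This matches the lower bound, so 7 is optimal.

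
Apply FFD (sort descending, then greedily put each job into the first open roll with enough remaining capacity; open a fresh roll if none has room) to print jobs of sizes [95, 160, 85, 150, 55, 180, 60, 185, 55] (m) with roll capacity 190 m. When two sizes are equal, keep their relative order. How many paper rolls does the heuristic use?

6

Sorted descending: 185, 180, 160, 150, 95, 85, 60, 55, 55.
  185 → roll 1 (new)  [load 185/190]
  180 → roll 2 (new)  [load 180/190]
  160 → roll 3 (new)  [load 160/190]
  150 → roll 4 (new)  [load 150/190]
  95 → roll 5 (new)  [load 95/190]
  85 → roll 5  [load 180/190]
  60 → roll 6 (new)  [load 60/190]
  55 → roll 6  [load 115/190]
  55 → roll 6  [load 170/190]
6 paper rolls opened.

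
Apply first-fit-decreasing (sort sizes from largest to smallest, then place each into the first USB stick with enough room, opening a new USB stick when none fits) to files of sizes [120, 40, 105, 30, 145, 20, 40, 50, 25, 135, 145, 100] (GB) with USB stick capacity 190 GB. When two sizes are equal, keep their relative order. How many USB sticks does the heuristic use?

6

Sorted descending: 145, 145, 135, 120, 105, 100, 50, 40, 40, 30, 25, 20.
  145 → USB stick 1 (new)  [load 145/190]
  145 → USB stick 2 (new)  [load 145/190]
  135 → USB stick 3 (new)  [load 135/190]
  120 → USB stick 4 (new)  [load 120/190]
  105 → USB stick 5 (new)  [load 105/190]
  100 → USB stick 6 (new)  [load 100/190]
  50 → USB stick 3  [load 185/190]
  40 → USB stick 1  [load 185/190]
  40 → USB stick 2  [load 185/190]
  30 → USB stick 4  [load 150/190]
  25 → USB stick 4  [load 175/190]
  20 → USB stick 5  [load 125/190]
6 USB sticks opened.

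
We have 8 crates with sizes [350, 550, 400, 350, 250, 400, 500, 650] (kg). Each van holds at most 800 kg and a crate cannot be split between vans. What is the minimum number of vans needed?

5

Total = 650 + 550 + 500 + 400 + 400 + 350 + 350 + 250 = 3450 kg.
Lower bound: ⌈3450/800⌉ = 5 vans.
A packing using 5 vans:
  van 1: 650 = 650
  van 2: 550 + 250 = 800
  van 3: 500 = 500
  van 4: 400 + 400 = 800
  van 5: 350 + 350 = 700
This matches the lower bound, so 5 is optimal.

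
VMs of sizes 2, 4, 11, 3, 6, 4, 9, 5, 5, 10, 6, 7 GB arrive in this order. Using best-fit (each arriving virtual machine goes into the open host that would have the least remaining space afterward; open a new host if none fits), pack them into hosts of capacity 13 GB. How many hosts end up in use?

  2 → host 1 (new)  [load 2/13]
  4 → host 1  [load 6/13]
  11 → host 2 (new)  [load 11/13]
  3 → host 1  [load 9/13]
  6 → host 3 (new)  [load 6/13]
  4 → host 1  [load 13/13]
  9 → host 4 (new)  [load 9/13]
  5 → host 3  [load 11/13]
  5 → host 5 (new)  [load 5/13]
  10 → host 6 (new)  [load 10/13]
  6 → host 5  [load 11/13]
  7 → host 7 (new)  [load 7/13]
7 hosts opened.

7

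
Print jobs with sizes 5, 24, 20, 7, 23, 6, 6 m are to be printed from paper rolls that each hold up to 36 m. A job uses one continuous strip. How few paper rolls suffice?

3

Total = 24 + 23 + 20 + 7 + 6 + 6 + 5 = 91 m.
Lower bound: ⌈91/36⌉ = 3 paper rolls.
A packing using 3 paper rolls:
  roll 1: 24 + 7 + 5 = 36
  roll 2: 23 + 6 + 6 = 35
  roll 3: 20 = 20
This matches the lower bound, so 3 is optimal.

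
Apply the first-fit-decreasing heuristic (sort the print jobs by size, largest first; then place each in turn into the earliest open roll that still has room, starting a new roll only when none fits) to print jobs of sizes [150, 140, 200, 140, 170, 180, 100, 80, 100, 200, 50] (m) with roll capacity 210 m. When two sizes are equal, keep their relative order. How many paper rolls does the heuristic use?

Sorted descending: 200, 200, 180, 170, 150, 140, 140, 100, 100, 80, 50.
  200 → roll 1 (new)  [load 200/210]
  200 → roll 2 (new)  [load 200/210]
  180 → roll 3 (new)  [load 180/210]
  170 → roll 4 (new)  [load 170/210]
  150 → roll 5 (new)  [load 150/210]
  140 → roll 6 (new)  [load 140/210]
  140 → roll 7 (new)  [load 140/210]
  100 → roll 8 (new)  [load 100/210]
  100 → roll 8  [load 200/210]
  80 → roll 9 (new)  [load 80/210]
  50 → roll 5  [load 200/210]
9 paper rolls opened.

9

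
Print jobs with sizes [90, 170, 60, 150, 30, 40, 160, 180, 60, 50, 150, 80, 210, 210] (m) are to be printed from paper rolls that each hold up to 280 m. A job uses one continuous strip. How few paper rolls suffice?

Total = 210 + 210 + 180 + 170 + 160 + 150 + 150 + 90 + 80 + 60 + 60 + 50 + 40 + 30 = 1640 m.
Lower bound: ⌈1640/280⌉ = 6 paper rolls.
Also, 7 print jobs each exceed 140 m, and no two of those can share a roll, so at least 7 paper rolls are needed.
A packing using 7 paper rolls:
  roll 1: 210 + 60 = 270
  roll 2: 210 + 60 = 270
  roll 3: 180 + 90 = 270
  roll 4: 170 + 80 + 30 = 280
  roll 5: 160 + 50 + 40 = 250
  roll 6: 150 = 150
  roll 7: 150 = 150
This matches the lower bound, so 7 is optimal.

7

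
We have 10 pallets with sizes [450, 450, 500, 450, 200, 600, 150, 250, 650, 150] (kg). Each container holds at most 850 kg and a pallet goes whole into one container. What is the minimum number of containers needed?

6

Total = 650 + 600 + 500 + 450 + 450 + 450 + 250 + 200 + 150 + 150 = 3850 kg.
Lower bound: ⌈3850/850⌉ = 5 containers.
Also, 6 pallets each exceed 425 kg, and no two of those can share a container, so at least 6 containers are needed.
A packing using 6 containers:
  container 1: 650 + 200 = 850
  container 2: 600 + 250 = 850
  container 3: 500 + 150 + 150 = 800
  container 4: 450 = 450
  container 5: 450 = 450
  container 6: 450 = 450
This matches the lower bound, so 6 is optimal.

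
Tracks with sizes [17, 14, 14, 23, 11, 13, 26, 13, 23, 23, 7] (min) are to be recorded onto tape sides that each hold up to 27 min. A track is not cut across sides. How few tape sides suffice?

8

Total = 26 + 23 + 23 + 23 + 17 + 14 + 14 + 13 + 13 + 11 + 7 = 184 min.
Lower bound: ⌈184/27⌉ = 7 tape sides.
A packing using 8 tape sides:
  side 1: 26 = 26
  side 2: 23 = 23
  side 3: 23 = 23
  side 4: 23 = 23
  side 5: 17 + 7 = 24
  side 6: 14 + 13 = 27
  side 7: 14 + 13 = 27
  side 8: 11 = 11
No arrangement into 7 tape sides stays within capacity, so 8 is optimal.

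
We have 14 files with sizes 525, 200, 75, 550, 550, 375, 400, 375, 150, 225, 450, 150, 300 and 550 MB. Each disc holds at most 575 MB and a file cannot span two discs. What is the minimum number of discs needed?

Total = 550 + 550 + 550 + 525 + 450 + 400 + 375 + 375 + 300 + 225 + 200 + 150 + 150 + 75 = 4875 MB.
Lower bound: ⌈4875/575⌉ = 9 discs.
A packing using 9 discs:
  disc 1: 550 = 550
  disc 2: 550 = 550
  disc 3: 550 = 550
  disc 4: 525 = 525
  disc 5: 450 + 75 = 525
  disc 6: 400 + 150 = 550
  disc 7: 375 + 200 = 575
  disc 8: 375 + 150 = 525
  disc 9: 300 + 225 = 525
This matches the lower bound, so 9 is optimal.

9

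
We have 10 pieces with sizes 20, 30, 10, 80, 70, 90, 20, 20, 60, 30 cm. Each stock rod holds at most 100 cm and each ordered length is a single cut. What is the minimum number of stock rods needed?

5

Total = 90 + 80 + 70 + 60 + 30 + 30 + 20 + 20 + 20 + 10 = 430 cm.
Lower bound: ⌈430/100⌉ = 5 stock rods.
A packing using 5 stock rods:
  stock rod 1: 90 + 10 = 100
  stock rod 2: 80 + 20 = 100
  stock rod 3: 70 + 30 = 100
  stock rod 4: 60 + 30 = 90
  stock rod 5: 20 + 20 = 40
This matches the lower bound, so 5 is optimal.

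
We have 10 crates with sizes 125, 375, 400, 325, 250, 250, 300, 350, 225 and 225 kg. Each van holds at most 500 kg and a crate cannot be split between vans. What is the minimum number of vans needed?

7

Total = 400 + 375 + 350 + 325 + 300 + 250 + 250 + 225 + 225 + 125 = 2825 kg.
Lower bound: ⌈2825/500⌉ = 6 vans.
A packing using 7 vans:
  van 1: 400 = 400
  van 2: 375 + 125 = 500
  van 3: 350 = 350
  van 4: 325 = 325
  van 5: 300 = 300
  van 6: 250 + 250 = 500
  van 7: 225 + 225 = 450
No arrangement into 6 vans stays within capacity, so 7 is optimal.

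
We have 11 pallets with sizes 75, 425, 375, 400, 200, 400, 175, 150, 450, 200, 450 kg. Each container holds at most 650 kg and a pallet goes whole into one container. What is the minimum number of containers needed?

Total = 450 + 450 + 425 + 400 + 400 + 375 + 200 + 200 + 175 + 150 + 75 = 3300 kg.
Lower bound: ⌈3300/650⌉ = 6 containers.
A packing using 6 containers:
  container 1: 450 + 200 = 650
  container 2: 450 + 200 = 650
  container 3: 425 + 175 = 600
  container 4: 400 + 150 + 75 = 625
  container 5: 400 = 400
  container 6: 375 = 375
This matches the lower bound, so 6 is optimal.

6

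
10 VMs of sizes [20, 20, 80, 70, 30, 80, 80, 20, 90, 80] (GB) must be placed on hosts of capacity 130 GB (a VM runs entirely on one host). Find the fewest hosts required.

6

Total = 90 + 80 + 80 + 80 + 80 + 70 + 30 + 20 + 20 + 20 = 570 GB.
Lower bound: ⌈570/130⌉ = 5 hosts.
Also, 6 VMs each exceed 65 GB, and no two of those can share a host, so at least 6 hosts are needed.
A packing using 6 hosts:
  host 1: 90 + 30 = 120
  host 2: 80 + 20 + 20 = 120
  host 3: 80 + 20 = 100
  host 4: 80 = 80
  host 5: 80 = 80
  host 6: 70 = 70
This matches the lower bound, so 6 is optimal.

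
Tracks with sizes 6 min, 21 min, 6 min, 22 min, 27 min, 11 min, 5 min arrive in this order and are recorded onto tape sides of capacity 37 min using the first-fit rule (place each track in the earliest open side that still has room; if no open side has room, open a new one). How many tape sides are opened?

  6 → side 1 (new)  [load 6/37]
  21 → side 1  [load 27/37]
  6 → side 1  [load 33/37]
  22 → side 2 (new)  [load 22/37]
  27 → side 3 (new)  [load 27/37]
  11 → side 2  [load 33/37]
  5 → side 3  [load 32/37]
3 tape sides opened.

3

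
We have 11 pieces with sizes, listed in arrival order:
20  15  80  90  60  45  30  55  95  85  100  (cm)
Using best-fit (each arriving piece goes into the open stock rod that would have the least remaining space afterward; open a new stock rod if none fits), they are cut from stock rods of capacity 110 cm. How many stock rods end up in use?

7

  20 → stock rod 1 (new)  [load 20/110]
  15 → stock rod 1  [load 35/110]
  80 → stock rod 2 (new)  [load 80/110]
  90 → stock rod 3 (new)  [load 90/110]
  60 → stock rod 1  [load 95/110]
  45 → stock rod 4 (new)  [load 45/110]
  30 → stock rod 2  [load 110/110]
  55 → stock rod 4  [load 100/110]
  95 → stock rod 5 (new)  [load 95/110]
  85 → stock rod 6 (new)  [load 85/110]
  100 → stock rod 7 (new)  [load 100/110]
7 stock rods opened.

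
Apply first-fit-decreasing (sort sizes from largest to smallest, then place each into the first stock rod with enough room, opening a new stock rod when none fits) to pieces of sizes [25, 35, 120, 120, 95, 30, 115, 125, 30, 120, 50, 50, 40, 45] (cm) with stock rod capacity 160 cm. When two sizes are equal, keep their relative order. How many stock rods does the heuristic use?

Sorted descending: 125, 120, 120, 120, 115, 95, 50, 50, 45, 40, 35, 30, 30, 25.
  125 → stock rod 1 (new)  [load 125/160]
  120 → stock rod 2 (new)  [load 120/160]
  120 → stock rod 3 (new)  [load 120/160]
  120 → stock rod 4 (new)  [load 120/160]
  115 → stock rod 5 (new)  [load 115/160]
  95 → stock rod 6 (new)  [load 95/160]
  50 → stock rod 6  [load 145/160]
  50 → stock rod 7 (new)  [load 50/160]
  45 → stock rod 5  [load 160/160]
  40 → stock rod 2  [load 160/160]
  35 → stock rod 1  [load 160/160]
  30 → stock rod 3  [load 150/160]
  30 → stock rod 4  [load 150/160]
  25 → stock rod 7  [load 75/160]
7 stock rods opened.

7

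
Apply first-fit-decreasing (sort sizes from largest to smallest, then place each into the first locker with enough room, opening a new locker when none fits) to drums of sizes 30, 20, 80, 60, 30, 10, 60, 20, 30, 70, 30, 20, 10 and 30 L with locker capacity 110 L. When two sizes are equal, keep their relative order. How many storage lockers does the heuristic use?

5

Sorted descending: 80, 70, 60, 60, 30, 30, 30, 30, 30, 20, 20, 20, 10, 10.
  80 → locker 1 (new)  [load 80/110]
  70 → locker 2 (new)  [load 70/110]
  60 → locker 3 (new)  [load 60/110]
  60 → locker 4 (new)  [load 60/110]
  30 → locker 1  [load 110/110]
  30 → locker 2  [load 100/110]
  30 → locker 3  [load 90/110]
  30 → locker 4  [load 90/110]
  30 → locker 5 (new)  [load 30/110]
  20 → locker 3  [load 110/110]
  20 → locker 4  [load 110/110]
  20 → locker 5  [load 50/110]
  10 → locker 2  [load 110/110]
  10 → locker 5  [load 60/110]
5 storage lockers opened.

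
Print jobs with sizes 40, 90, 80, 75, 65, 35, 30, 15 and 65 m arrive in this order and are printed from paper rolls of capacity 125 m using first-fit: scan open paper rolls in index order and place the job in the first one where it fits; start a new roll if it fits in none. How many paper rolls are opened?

5

  40 → roll 1 (new)  [load 40/125]
  90 → roll 2 (new)  [load 90/125]
  80 → roll 1  [load 120/125]
  75 → roll 3 (new)  [load 75/125]
  65 → roll 4 (new)  [load 65/125]
  35 → roll 2  [load 125/125]
  30 → roll 3  [load 105/125]
  15 → roll 3  [load 120/125]
  65 → roll 5 (new)  [load 65/125]
5 paper rolls opened.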